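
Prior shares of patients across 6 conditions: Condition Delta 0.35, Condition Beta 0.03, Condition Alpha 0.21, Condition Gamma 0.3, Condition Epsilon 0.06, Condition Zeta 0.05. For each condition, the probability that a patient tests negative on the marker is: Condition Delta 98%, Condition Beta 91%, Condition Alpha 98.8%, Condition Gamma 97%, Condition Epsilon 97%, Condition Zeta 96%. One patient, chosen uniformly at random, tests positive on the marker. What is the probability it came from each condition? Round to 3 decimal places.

Condition Delta 0.280, Condition Beta 0.108, Condition Alpha 0.101, Condition Gamma 0.360, Condition Epsilon 0.072, Condition Zeta 0.080

Taking complements, P(marker-positive | each) = Condition Delta 0.02, Condition Beta 0.09, Condition Alpha 0.012, Condition Gamma 0.03, Condition Epsilon 0.03, Condition Zeta 0.04.
Unnormalized posteriors (prior × likelihood):
  Condition Delta: 0.35 × 0.02 = 0.007
  Condition Beta: 0.03 × 0.09 = 0.0027
  Condition Alpha: 0.21 × 0.012 = 0.00252
  Condition Gamma: 0.3 × 0.03 = 0.009
  Condition Epsilon: 0.06 × 0.03 = 0.0018
  Condition Zeta: 0.05 × 0.04 = 0.002
Normalizing constant = 0.02502.
P(Condition Delta | marker-positive) = 0.007/0.02502 ≈ 0.280
P(Condition Beta | marker-positive) = 0.0027/0.02502 ≈ 0.108
P(Condition Alpha | marker-positive) = 0.00252/0.02502 ≈ 0.101
P(Condition Gamma | marker-positive) = 0.009/0.02502 ≈ 0.360
P(Condition Epsilon | marker-positive) = 0.0018/0.02502 ≈ 0.072
P(Condition Zeta | marker-positive) = 0.002/0.02502 ≈ 0.080
(Check: 0.280+0.108+0.101+0.360+0.072+0.080 = 1.001.)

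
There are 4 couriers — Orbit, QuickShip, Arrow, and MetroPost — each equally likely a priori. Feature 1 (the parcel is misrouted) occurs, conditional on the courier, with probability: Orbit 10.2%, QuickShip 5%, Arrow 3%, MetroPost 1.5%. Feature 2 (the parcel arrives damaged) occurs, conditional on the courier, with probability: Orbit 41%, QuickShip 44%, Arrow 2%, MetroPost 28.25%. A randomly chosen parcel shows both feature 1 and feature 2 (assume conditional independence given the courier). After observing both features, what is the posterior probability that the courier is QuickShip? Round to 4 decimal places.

Since the prior is uniform, the posterior is proportional to the likelihood:
  Orbit: 0.102 × 0.41 = 0.04182
  QuickShip: 0.05 × 0.44 = 0.022
  Arrow: 0.03 × 0.02 = 0.0006
  MetroPost: 0.015 × 0.2825 = 0.0042375
Normalizing constant = 0.0686575.
P(QuickShip | evidence) = 0.022 / 0.0686575 ≈ 0.3204.

0.3204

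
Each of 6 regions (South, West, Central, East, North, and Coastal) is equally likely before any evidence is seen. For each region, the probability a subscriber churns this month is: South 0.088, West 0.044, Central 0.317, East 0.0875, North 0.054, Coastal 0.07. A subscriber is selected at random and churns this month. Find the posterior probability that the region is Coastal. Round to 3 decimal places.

0.106

With a uniform prior (1/6 each), posterior ∝ likelihood:
  South: 0.088
  West: 0.044
  Central: 0.317
  East: 0.0875
  North: 0.054
  Coastal: 0.07
Normalizing constant = 0.6605.
P(Coastal | evidence) = 0.07 / 0.6605 ≈ 0.106.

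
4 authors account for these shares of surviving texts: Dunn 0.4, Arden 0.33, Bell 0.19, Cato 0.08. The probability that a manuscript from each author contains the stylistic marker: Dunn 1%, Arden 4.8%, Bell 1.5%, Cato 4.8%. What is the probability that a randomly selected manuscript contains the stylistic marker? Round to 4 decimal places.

0.0265

Prior × likelihood for each hypothesis:
  Dunn: 0.4 × 0.01 = 0.004
  Arden: 0.33 × 0.048 = 0.01584
  Bell: 0.19 × 0.015 = 0.00285
  Cato: 0.08 × 0.048 = 0.00384
P(marker) = 0.004 + 0.01584 + 0.00285 + 0.00384 = 0.02653 → 0.0265.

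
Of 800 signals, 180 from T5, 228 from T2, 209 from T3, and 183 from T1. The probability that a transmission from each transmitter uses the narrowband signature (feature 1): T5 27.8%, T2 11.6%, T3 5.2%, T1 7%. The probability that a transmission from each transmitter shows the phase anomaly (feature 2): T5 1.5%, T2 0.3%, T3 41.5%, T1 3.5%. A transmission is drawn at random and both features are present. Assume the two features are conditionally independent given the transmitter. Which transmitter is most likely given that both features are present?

Prior × likelihood for each hypothesis:
  T5: 0.225 × 0.278 × 0.015 = 0.00093825
  T2: 0.285 × 0.116 × 0.003 = 0.00009918
  T3: 0.26125 × 0.052 × 0.415 = 0.005637775
  T1: 0.22875 × 0.07 × 0.035 = 0.0005604375
Sum = 0.0072356425.
Largest term belongs to T3, so T3 is most probable.

T3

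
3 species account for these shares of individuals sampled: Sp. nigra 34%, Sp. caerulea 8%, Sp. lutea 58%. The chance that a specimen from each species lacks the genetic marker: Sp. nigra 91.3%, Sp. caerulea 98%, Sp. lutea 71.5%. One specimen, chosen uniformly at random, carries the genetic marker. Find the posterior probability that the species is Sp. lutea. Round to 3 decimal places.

Taking complements, P(marker | each) = Sp. nigra 0.087, Sp. caerulea 0.02, Sp. lutea 0.285.
Unnormalized posteriors (prior × likelihood):
  Sp. nigra: 0.34 × 0.087 = 0.02958
  Sp. caerulea: 0.08 × 0.02 = 0.0016
  Sp. lutea: 0.58 × 0.285 = 0.1653
Normalizing constant = 0.19648.
P(Sp. lutea | evidence) = 0.1653 / 0.19648 ≈ 0.841.

0.841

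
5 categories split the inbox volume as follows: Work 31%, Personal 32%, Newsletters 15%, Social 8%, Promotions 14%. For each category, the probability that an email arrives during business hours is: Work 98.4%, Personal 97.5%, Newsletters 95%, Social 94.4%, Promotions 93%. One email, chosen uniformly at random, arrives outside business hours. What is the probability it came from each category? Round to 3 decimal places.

Work 0.143, Personal 0.230, Newsletters 0.216, Social 0.129, Promotions 0.282

Taking complements, P(off-hours | each) = Work 0.016, Personal 0.025, Newsletters 0.05, Social 0.056, Promotions 0.07.
Prior × likelihood for each hypothesis:
  Work: 0.31 × 0.016 = 0.00496
  Personal: 0.32 × 0.025 = 0.008
  Newsletters: 0.15 × 0.05 = 0.0075
  Social: 0.08 × 0.056 = 0.00448
  Promotions: 0.14 × 0.07 = 0.0098
Normalizing constant = 0.03474.
P(Work | off-hours) = 0.00496/0.03474 ≈ 0.143
P(Personal | off-hours) = 0.008/0.03474 ≈ 0.230
P(Newsletters | off-hours) = 0.0075/0.03474 ≈ 0.216
P(Social | off-hours) = 0.00448/0.03474 ≈ 0.129
P(Promotions | off-hours) = 0.0098/0.03474 ≈ 0.282
(Check: 0.143+0.230+0.216+0.129+0.282 = 1.000.)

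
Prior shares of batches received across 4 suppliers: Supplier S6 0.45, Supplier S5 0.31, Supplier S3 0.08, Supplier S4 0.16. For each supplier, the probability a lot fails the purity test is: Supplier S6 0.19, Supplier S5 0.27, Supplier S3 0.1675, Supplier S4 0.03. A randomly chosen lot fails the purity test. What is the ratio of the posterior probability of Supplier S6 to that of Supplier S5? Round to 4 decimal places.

1.0215

By Bayes' rule, posterior ∝ prior × likelihood:
  Supplier S6: 0.45 × 0.19 = 0.0855
  Supplier S5: 0.31 × 0.27 = 0.0837
  Supplier S3: 0.08 × 0.1675 = 0.0134
  Supplier S4: 0.16 × 0.03 = 0.0048
Sum = 0.1874.
The ratio is 0.0855 / 0.0837 (the normalizer cancels) = 1.0215.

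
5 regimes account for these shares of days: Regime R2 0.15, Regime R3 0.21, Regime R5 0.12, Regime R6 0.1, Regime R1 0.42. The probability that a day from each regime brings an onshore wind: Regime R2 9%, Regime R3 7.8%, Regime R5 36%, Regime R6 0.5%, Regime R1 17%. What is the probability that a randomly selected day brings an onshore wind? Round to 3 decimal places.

0.145

Compute prior × likelihood for every hypothesis:
  Regime R2: 0.15 × 0.09 = 0.0135
  Regime R3: 0.21 × 0.078 = 0.01638
  Regime R5: 0.12 × 0.36 = 0.0432
  Regime R6: 0.1 × 0.005 = 0.0005
  Regime R1: 0.42 × 0.17 = 0.0714
P(onshore) = 0.0135 + 0.01638 + 0.0432 + 0.0005 + 0.0714 = 0.14498 → 0.145.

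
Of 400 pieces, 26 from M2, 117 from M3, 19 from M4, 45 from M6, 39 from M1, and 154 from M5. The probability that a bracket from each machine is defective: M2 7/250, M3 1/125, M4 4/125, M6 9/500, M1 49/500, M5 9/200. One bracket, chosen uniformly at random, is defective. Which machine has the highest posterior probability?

By Bayes' rule, posterior ∝ prior × likelihood:
  M2: 0.065 × 0.028 = 0.00182
  M3: 0.2925 × 0.008 = 0.00234
  M4: 0.0475 × 0.032 = 0.00152
  M6: 0.1125 × 0.018 = 0.002025
  M1: 0.0975 × 0.098 = 0.009555
  M5: 0.385 × 0.045 = 0.017325
Sum = 0.034585.
Largest term belongs to M5, so M5 is most probable.

M5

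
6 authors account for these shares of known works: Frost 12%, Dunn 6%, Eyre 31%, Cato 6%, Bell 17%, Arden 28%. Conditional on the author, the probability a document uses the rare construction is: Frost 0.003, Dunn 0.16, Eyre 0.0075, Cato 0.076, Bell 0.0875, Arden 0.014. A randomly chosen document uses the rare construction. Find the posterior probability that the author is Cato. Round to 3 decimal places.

0.128

By Bayes' rule, posterior ∝ prior × likelihood:
  Frost: 0.12 × 0.003 = 0.00036
  Dunn: 0.06 × 0.16 = 0.0096
  Eyre: 0.31 × 0.0075 = 0.002325
  Cato: 0.06 × 0.076 = 0.00456
  Bell: 0.17 × 0.0875 = 0.014875
  Arden: 0.28 × 0.014 = 0.00392
Total = 0.03564.
P(Cato | evidence) = 0.00456 / 0.03564 ≈ 0.128.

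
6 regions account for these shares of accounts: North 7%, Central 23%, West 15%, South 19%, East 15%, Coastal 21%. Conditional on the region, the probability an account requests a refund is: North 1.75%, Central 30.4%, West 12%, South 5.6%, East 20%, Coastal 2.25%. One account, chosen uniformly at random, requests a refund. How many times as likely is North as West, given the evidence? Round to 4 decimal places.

Prior × likelihood for each hypothesis:
  North: 0.07 × 0.0175 = 0.001225
  Central: 0.23 × 0.304 = 0.06992
  West: 0.15 × 0.12 = 0.018
  South: 0.19 × 0.056 = 0.01064
  East: 0.15 × 0.2 = 0.03
  Coastal: 0.21 × 0.0225 = 0.004725
Sum = 0.13451.
The ratio is 0.001225 / 0.018 (the normalizer cancels) = 0.0681.

0.0681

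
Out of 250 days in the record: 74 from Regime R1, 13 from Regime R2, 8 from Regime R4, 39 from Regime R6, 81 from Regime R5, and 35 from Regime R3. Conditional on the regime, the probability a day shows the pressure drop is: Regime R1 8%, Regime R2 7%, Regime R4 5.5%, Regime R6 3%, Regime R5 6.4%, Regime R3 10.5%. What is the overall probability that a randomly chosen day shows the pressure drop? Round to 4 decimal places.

0.0692

Prior × likelihood for each hypothesis:
  Regime R1: 0.296 × 0.08 = 0.02368
  Regime R2: 0.052 × 0.07 = 0.00364
  Regime R4: 0.032 × 0.055 = 0.00176
  Regime R6: 0.156 × 0.03 = 0.00468
  Regime R5: 0.324 × 0.064 = 0.020736
  Regime R3: 0.14 × 0.105 = 0.0147
P(drop) = 0.02368 + 0.00364 + 0.00176 + 0.00468 + 0.020736 + 0.0147 = 0.069196 → 0.0692.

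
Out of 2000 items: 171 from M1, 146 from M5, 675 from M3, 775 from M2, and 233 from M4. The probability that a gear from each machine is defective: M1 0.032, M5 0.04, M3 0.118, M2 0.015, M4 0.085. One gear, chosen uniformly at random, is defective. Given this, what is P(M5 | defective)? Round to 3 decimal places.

By Bayes' rule, posterior ∝ prior × likelihood:
  M1: 0.0855 × 0.032 = 0.002736
  M5: 0.073 × 0.04 = 0.00292
  M3: 0.3375 × 0.118 = 0.039825
  M2: 0.3875 × 0.015 = 0.0058125
  M4: 0.1165 × 0.085 = 0.0099025
Normalizing constant = 0.061196.
P(M5 | evidence) = 0.00292 / 0.061196 ≈ 0.048.

0.048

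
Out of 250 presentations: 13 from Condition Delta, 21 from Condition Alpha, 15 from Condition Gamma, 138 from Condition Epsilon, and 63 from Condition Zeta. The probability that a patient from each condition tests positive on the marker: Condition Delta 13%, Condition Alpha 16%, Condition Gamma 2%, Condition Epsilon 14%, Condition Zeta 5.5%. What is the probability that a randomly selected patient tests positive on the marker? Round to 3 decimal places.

0.113

By Bayes' rule, posterior ∝ prior × likelihood:
  Condition Delta: 0.052 × 0.13 = 0.00676
  Condition Alpha: 0.084 × 0.16 = 0.01344
  Condition Gamma: 0.06 × 0.02 = 0.0012
  Condition Epsilon: 0.552 × 0.14 = 0.07728
  Condition Zeta: 0.252 × 0.055 = 0.01386
P(marker-positive) = 0.00676 + 0.01344 + 0.0012 + 0.07728 + 0.01386 = 0.11254 → 0.113.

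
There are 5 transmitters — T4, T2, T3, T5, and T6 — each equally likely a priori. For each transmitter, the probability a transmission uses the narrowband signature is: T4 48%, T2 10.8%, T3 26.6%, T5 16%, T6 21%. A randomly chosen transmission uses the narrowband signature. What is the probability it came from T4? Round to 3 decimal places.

0.392

With a uniform prior (1/5 each), posterior ∝ likelihood:
  T4: 0.48
  T2: 0.108
  T3: 0.266
  T5: 0.16
  T6: 0.21
Total = 1.224.
P(T4 | evidence) = 0.48 / 1.224 ≈ 0.392.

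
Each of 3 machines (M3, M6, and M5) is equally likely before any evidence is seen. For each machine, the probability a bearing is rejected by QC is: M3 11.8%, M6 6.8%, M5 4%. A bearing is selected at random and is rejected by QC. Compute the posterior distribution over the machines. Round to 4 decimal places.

M3 0.5221, M6 0.3009, M5 0.1770

Since the prior is uniform, the posterior is proportional to the likelihood:
  M3: 0.118
  M6: 0.068
  M5: 0.04
Sum = 0.226.
P(M3 | rejected) = 0.118/0.226 ≈ 0.5221
P(M6 | rejected) = 0.068/0.226 ≈ 0.3009
P(M5 | rejected) = 0.04/0.226 ≈ 0.1770
(Check: 0.5221+0.3009+0.1770 = 1.0000.)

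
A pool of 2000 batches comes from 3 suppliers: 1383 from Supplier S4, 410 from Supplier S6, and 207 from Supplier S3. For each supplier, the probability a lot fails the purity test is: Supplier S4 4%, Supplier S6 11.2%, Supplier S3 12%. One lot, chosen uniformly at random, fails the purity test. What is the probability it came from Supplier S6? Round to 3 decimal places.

0.364

Prior × likelihood for each hypothesis:
  Supplier S4: 0.6915 × 0.04 = 0.02766
  Supplier S6: 0.205 × 0.112 = 0.02296
  Supplier S3: 0.1035 × 0.12 = 0.01242
Sum = 0.06304.
P(Supplier S6 | evidence) = 0.02296 / 0.06304 ≈ 0.364.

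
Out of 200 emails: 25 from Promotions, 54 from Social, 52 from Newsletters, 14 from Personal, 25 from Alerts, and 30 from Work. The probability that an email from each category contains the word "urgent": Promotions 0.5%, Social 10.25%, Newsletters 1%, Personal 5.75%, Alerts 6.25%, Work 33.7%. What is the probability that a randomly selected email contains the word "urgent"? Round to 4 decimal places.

0.0933

By Bayes' rule, posterior ∝ prior × likelihood:
  Promotions: 0.125 × 0.005 = 0.000625
  Social: 0.27 × 0.1025 = 0.027675
  Newsletters: 0.26 × 0.01 = 0.0026
  Personal: 0.07 × 0.0575 = 0.004025
  Alerts: 0.125 × 0.0625 = 0.0078125
  Work: 0.15 × 0.337 = 0.05055
P(urgent-flag) = 0.000625 + 0.027675 + 0.0026 + 0.004025 + 0.0078125 + 0.05055 = 0.0932875 → 0.0933.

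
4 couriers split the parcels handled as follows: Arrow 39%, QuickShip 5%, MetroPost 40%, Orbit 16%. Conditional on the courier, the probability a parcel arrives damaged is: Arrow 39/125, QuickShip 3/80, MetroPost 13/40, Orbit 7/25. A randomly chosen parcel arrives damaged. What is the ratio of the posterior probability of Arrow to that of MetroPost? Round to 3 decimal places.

Compute prior × likelihood for every hypothesis:
  Arrow: 0.39 × 0.312 = 0.12168
  QuickShip: 0.05 × 0.0375 = 0.001875
  MetroPost: 0.4 × 0.325 = 0.13
  Orbit: 0.16 × 0.28 = 0.0448
Sum = 0.298355.
The ratio is 0.12168 / 0.13 (the normalizer cancels) = 0.936.

0.936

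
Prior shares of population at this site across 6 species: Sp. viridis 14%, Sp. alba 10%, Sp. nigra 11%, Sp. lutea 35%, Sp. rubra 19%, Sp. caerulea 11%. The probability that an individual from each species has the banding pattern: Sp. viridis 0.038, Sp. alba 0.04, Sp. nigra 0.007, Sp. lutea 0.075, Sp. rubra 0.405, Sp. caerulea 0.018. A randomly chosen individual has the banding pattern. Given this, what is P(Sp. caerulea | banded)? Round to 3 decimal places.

0.017

Unnormalized posteriors (prior × likelihood):
  Sp. viridis: 0.14 × 0.038 = 0.00532
  Sp. alba: 0.1 × 0.04 = 0.004
  Sp. nigra: 0.11 × 0.007 = 0.00077
  Sp. lutea: 0.35 × 0.075 = 0.02625
  Sp. rubra: 0.19 × 0.405 = 0.07695
  Sp. caerulea: 0.11 × 0.018 = 0.00198
Sum = 0.11527.
P(Sp. caerulea | evidence) = 0.00198 / 0.11527 ≈ 0.017.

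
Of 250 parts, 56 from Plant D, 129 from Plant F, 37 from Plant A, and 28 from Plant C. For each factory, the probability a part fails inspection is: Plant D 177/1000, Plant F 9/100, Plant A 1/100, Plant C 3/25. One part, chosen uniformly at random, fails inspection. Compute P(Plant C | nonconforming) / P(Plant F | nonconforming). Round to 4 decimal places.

0.2894

Unnormalized posteriors (prior × likelihood):
  Plant D: 0.224 × 0.177 = 0.039648
  Plant F: 0.516 × 0.09 = 0.04644
  Plant A: 0.148 × 0.01 = 0.00148
  Plant C: 0.112 × 0.12 = 0.01344
Sum = 0.101008.
The ratio is 0.01344 / 0.04644 (the normalizer cancels) = 0.2894.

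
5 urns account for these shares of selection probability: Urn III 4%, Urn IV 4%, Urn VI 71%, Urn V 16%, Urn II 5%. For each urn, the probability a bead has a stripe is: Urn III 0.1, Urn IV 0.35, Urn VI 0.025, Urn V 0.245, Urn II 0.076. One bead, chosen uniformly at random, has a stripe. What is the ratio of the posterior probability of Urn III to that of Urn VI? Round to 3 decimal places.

0.225

Unnormalized posteriors (prior × likelihood):
  Urn III: 0.04 × 0.1 = 0.004
  Urn IV: 0.04 × 0.35 = 0.014
  Urn VI: 0.71 × 0.025 = 0.01775
  Urn V: 0.16 × 0.245 = 0.0392
  Urn II: 0.05 × 0.076 = 0.0038
Total = 0.07875.
The ratio is 0.004 / 0.01775 (the normalizer cancels) = 0.225.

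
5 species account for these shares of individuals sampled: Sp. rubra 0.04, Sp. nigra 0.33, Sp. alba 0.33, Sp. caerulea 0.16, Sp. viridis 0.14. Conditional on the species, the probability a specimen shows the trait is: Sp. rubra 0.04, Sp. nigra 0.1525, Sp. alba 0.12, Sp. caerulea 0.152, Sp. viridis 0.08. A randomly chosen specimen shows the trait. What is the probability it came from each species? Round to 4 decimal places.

Prior × likelihood for each hypothesis:
  Sp. rubra: 0.04 × 0.04 = 0.0016
  Sp. nigra: 0.33 × 0.1525 = 0.050325
  Sp. alba: 0.33 × 0.12 = 0.0396
  Sp. caerulea: 0.16 × 0.152 = 0.02432
  Sp. viridis: 0.14 × 0.08 = 0.0112
Total = 0.127045.
P(Sp. rubra | trait) = 0.0016/0.127045 ≈ 0.0126
P(Sp. nigra | trait) = 0.050325/0.127045 ≈ 0.3961
P(Sp. alba | trait) = 0.0396/0.127045 ≈ 0.3117
P(Sp. caerulea | trait) = 0.02432/0.127045 ≈ 0.1914
P(Sp. viridis | trait) = 0.0112/0.127045 ≈ 0.0882

Sp. rubra 0.0126, Sp. nigra 0.3961, Sp. alba 0.3117, Sp. caerulea 0.1914, Sp. viridis 0.0882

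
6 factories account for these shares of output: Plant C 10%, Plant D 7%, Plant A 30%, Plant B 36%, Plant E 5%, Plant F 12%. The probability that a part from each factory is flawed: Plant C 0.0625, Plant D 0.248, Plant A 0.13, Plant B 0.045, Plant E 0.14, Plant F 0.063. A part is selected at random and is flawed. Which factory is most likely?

Unnormalized posteriors (prior × likelihood):
  Plant C: 0.1 × 0.0625 = 0.00625
  Plant D: 0.07 × 0.248 = 0.01736
  Plant A: 0.3 × 0.13 = 0.039
  Plant B: 0.36 × 0.045 = 0.0162
  Plant E: 0.05 × 0.14 = 0.007
  Plant F: 0.12 × 0.063 = 0.00756
Normalizing constant = 0.09337.
Largest term belongs to Plant A, so Plant A is most probable.

Plant A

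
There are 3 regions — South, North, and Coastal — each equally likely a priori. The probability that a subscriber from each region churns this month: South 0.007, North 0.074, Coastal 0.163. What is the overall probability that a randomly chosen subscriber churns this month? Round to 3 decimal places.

0.081

Since the prior is uniform, the posterior is proportional to the likelihood:
  South: 0.007
  North: 0.074
  Coastal: 0.163
P(churn) = (1/3) × (0.007 + 0.074 + 0.163) = 0.244/3 ≈ 0.081.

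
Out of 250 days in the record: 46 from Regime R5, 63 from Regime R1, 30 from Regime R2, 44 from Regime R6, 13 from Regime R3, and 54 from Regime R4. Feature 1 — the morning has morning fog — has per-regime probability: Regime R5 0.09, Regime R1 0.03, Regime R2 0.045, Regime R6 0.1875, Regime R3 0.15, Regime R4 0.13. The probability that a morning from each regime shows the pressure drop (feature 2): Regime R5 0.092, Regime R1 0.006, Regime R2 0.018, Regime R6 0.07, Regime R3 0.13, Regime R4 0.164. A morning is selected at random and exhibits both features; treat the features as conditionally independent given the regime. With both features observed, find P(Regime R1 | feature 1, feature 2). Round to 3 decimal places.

0.005

Prior × likelihood for each hypothesis:
  Regime R5: 0.184 × 0.09 × 0.092 = 0.00152352
  Regime R1: 0.252 × 0.03 × 0.006 = 0.00004536
  Regime R2: 0.12 × 0.045 × 0.018 = 0.0000972
  Regime R6: 0.176 × 0.1875 × 0.07 = 0.00231
  Regime R3: 0.052 × 0.15 × 0.13 = 0.001014
  Regime R4: 0.216 × 0.13 × 0.164 = 0.00460512
Sum = 0.0095952.
P(Regime R1 | evidence) = 0.00004536 / 0.0095952 ≈ 0.005.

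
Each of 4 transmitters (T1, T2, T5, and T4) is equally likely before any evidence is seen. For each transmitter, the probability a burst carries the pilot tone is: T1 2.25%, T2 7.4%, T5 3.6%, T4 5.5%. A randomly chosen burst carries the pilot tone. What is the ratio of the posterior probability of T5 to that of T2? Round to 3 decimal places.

0.486

With a uniform prior (1/4 each), posterior ∝ likelihood:
  T1: 0.0225
  T2: 0.074
  T5: 0.036
  T4: 0.055
Sum = 0.1875.
The ratio is 0.036 / 0.074 (the normalizer cancels) = 0.486.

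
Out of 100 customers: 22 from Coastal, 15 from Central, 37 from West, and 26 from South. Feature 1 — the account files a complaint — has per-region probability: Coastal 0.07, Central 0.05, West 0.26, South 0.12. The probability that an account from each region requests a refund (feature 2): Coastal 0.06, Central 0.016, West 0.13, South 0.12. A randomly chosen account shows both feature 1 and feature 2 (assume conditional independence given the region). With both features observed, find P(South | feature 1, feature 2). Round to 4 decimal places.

Unnormalized posteriors (prior × likelihood):
  Coastal: 0.22 × 0.07 × 0.06 = 0.000924
  Central: 0.15 × 0.05 × 0.016 = 0.00012
  West: 0.37 × 0.26 × 0.13 = 0.012506
  South: 0.26 × 0.12 × 0.12 = 0.003744
Normalizing constant = 0.017294.
P(South | evidence) = 0.003744 / 0.017294 ≈ 0.2165.

0.2165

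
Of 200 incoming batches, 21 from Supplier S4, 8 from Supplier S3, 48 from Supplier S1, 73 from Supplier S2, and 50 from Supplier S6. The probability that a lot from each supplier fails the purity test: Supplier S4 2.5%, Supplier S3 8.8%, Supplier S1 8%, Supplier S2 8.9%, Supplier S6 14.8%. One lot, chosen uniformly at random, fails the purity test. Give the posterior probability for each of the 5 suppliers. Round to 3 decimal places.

Compute prior × likelihood for every hypothesis:
  Supplier S4: 0.105 × 0.025 = 0.002625
  Supplier S3: 0.04 × 0.088 = 0.00352
  Supplier S1: 0.24 × 0.08 = 0.0192
  Supplier S2: 0.365 × 0.089 = 0.032485
  Supplier S6: 0.25 × 0.148 = 0.037
Total = 0.09483.
P(Supplier S4 | off-spec) = 0.002625/0.09483 ≈ 0.028
P(Supplier S3 | off-spec) = 0.00352/0.09483 ≈ 0.037
P(Supplier S1 | off-spec) = 0.0192/0.09483 ≈ 0.202
P(Supplier S2 | off-spec) = 0.032485/0.09483 ≈ 0.343
P(Supplier S6 | off-spec) = 0.037/0.09483 ≈ 0.390
(Check: 0.028+0.037+0.202+0.343+0.390 = 1.000.)

Supplier S4 0.028, Supplier S3 0.037, Supplier S1 0.202, Supplier S2 0.343, Supplier S6 0.390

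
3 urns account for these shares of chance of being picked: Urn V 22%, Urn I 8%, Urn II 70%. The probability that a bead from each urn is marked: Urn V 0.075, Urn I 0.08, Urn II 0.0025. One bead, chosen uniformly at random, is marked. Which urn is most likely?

Prior × likelihood for each hypothesis:
  Urn V: 0.22 × 0.075 = 0.0165
  Urn I: 0.08 × 0.08 = 0.0064
  Urn II: 0.7 × 0.0025 = 0.00175
Total = 0.02465.
Largest term belongs to Urn V, so Urn V is most probable.

Urn V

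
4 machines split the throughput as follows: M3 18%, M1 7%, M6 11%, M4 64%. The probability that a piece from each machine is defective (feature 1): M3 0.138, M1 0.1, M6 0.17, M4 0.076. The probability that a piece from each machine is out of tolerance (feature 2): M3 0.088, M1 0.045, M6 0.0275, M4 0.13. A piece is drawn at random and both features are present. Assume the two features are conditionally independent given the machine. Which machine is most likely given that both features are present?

By Bayes' rule, posterior ∝ prior × likelihood:
  M3: 0.18 × 0.138 × 0.088 = 0.00218592
  M1: 0.07 × 0.1 × 0.045 = 0.000315
  M6: 0.11 × 0.17 × 0.0275 = 0.00051425
  M4: 0.64 × 0.076 × 0.13 = 0.0063232
Sum = 0.00933837.
Largest term belongs to M4, so M4 is most probable.

M4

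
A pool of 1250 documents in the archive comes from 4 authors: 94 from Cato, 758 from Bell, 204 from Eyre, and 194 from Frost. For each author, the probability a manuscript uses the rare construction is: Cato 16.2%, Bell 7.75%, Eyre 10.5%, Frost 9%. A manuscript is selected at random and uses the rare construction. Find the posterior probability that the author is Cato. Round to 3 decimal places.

Compute prior × likelihood for every hypothesis:
  Cato: 0.0752 × 0.162 = 0.0121824
  Bell: 0.6064 × 0.0775 = 0.046996
  Eyre: 0.1632 × 0.105 = 0.017136
  Frost: 0.1552 × 0.09 = 0.013968
Total = 0.0902824.
P(Cato | evidence) = 0.0121824 / 0.0902824 ≈ 0.135.

0.135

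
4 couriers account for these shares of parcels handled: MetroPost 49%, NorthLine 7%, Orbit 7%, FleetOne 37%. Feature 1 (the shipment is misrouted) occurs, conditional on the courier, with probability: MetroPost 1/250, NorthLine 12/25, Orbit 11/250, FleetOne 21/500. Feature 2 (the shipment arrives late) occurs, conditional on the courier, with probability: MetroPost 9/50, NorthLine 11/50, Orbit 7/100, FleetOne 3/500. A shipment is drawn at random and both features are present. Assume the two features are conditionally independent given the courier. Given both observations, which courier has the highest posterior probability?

NorthLine

Unnormalized posteriors (prior × likelihood):
  MetroPost: 0.49 × 0.004 × 0.18 = 0.0003528
  NorthLine: 0.07 × 0.48 × 0.22 = 0.007392
  Orbit: 0.07 × 0.044 × 0.07 = 0.0002156
  FleetOne: 0.37 × 0.042 × 0.006 = 0.00009324
Total = 0.00805364.
Largest term belongs to NorthLine, so NorthLine is most probable.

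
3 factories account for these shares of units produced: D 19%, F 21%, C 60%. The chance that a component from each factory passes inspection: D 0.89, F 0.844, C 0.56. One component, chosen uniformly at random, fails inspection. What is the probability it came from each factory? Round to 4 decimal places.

Taking complements, P(nonconforming | each) = D 0.11, F 0.156, C 0.44.
Prior × likelihood for each hypothesis:
  D: 0.19 × 0.11 = 0.0209
  F: 0.21 × 0.156 = 0.03276
  C: 0.6 × 0.44 = 0.264
Sum = 0.31766.
P(D | nonconforming) = 0.0209/0.31766 ≈ 0.0658
P(F | nonconforming) = 0.03276/0.31766 ≈ 0.1031
P(C | nonconforming) = 0.264/0.31766 ≈ 0.8311

D 0.0658, F 0.1031, C 0.8311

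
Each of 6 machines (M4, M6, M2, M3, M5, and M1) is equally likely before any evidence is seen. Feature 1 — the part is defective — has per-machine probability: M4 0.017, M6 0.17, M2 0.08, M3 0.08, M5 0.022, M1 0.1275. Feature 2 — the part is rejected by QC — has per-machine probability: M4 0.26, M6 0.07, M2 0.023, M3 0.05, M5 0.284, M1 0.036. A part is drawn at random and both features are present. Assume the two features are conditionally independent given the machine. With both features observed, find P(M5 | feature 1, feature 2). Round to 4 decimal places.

0.1893

Since the prior is uniform, the posterior is proportional to the likelihood:
  M4: 0.017 × 0.26 = 0.00442
  M6: 0.17 × 0.07 = 0.0119
  M2: 0.08 × 0.023 = 0.00184
  M3: 0.08 × 0.05 = 0.004
  M5: 0.022 × 0.284 = 0.006248
  M1: 0.1275 × 0.036 = 0.00459
Normalizing constant = 0.032998.
P(M5 | evidence) = 0.006248 / 0.032998 ≈ 0.1893.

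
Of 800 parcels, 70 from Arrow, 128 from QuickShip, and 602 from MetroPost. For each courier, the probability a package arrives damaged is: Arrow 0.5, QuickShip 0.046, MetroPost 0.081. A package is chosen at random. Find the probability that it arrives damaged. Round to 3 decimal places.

Prior × likelihood for each hypothesis:
  Arrow: 0.0875 × 0.5 = 0.04375
  QuickShip: 0.16 × 0.046 = 0.00736
  MetroPost: 0.7525 × 0.081 = 0.0609525
P(damaged) = 0.04375 + 0.00736 + 0.0609525 = 0.1120625 → 0.112.

0.112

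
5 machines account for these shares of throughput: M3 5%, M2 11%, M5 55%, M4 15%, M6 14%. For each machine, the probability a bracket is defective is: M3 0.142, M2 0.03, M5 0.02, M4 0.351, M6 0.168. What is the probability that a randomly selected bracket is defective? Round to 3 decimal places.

0.098

Prior × likelihood for each hypothesis:
  M3: 0.05 × 0.142 = 0.0071
  M2: 0.11 × 0.03 = 0.0033
  M5: 0.55 × 0.02 = 0.011
  M4: 0.15 × 0.351 = 0.05265
  M6: 0.14 × 0.168 = 0.02352
P(defective) = 0.0071 + 0.0033 + 0.011 + 0.05265 + 0.02352 = 0.09757 → 0.098.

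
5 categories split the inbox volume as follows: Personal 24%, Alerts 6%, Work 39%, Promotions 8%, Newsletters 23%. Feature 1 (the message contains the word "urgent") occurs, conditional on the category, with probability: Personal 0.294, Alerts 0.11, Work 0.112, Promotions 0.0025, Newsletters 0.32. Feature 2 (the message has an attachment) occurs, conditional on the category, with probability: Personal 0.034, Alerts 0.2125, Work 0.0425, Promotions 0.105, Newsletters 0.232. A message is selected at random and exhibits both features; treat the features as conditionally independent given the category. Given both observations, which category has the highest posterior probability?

Newsletters

Unnormalized posteriors (prior × likelihood):
  Personal: 0.24 × 0.294 × 0.034 = 0.00239904
  Alerts: 0.06 × 0.11 × 0.2125 = 0.0014025
  Work: 0.39 × 0.112 × 0.0425 = 0.0018564
  Promotions: 0.08 × 0.0025 × 0.105 = 0.000021
  Newsletters: 0.23 × 0.32 × 0.232 = 0.0170752
Total = 0.02275414.
Largest term belongs to Newsletters, so Newsletters is most probable.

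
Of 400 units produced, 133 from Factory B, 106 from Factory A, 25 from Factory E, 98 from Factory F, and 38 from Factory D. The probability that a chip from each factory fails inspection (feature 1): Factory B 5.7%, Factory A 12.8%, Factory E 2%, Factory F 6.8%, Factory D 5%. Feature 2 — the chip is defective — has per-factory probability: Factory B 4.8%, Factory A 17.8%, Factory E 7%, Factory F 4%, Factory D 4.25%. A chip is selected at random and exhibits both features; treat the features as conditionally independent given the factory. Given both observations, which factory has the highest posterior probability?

By Bayes' rule, posterior ∝ prior × likelihood:
  Factory B: 0.3325 × 0.057 × 0.048 = 0.00090972
  Factory A: 0.265 × 0.128 × 0.178 = 0.00603776
  Factory E: 0.0625 × 0.02 × 0.07 = 0.0000875
  Factory F: 0.245 × 0.068 × 0.04 = 0.0006664
  Factory D: 0.095 × 0.05 × 0.0425 = 0.000201875
Total = 0.007903255.
Largest term belongs to Factory A, so Factory A is most probable.

Factory A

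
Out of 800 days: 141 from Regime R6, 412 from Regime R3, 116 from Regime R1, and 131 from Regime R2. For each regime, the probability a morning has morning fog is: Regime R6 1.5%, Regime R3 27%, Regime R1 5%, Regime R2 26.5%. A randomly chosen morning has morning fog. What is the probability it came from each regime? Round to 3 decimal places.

Compute prior × likelihood for every hypothesis:
  Regime R6: 0.17625 × 0.015 = 0.00264375
  Regime R3: 0.515 × 0.27 = 0.13905
  Regime R1: 0.145 × 0.05 = 0.00725
  Regime R2: 0.16375 × 0.265 = 0.04339375
Sum = 0.1923375.
P(Regime R6 | fog) = 0.00264375/0.1923375 ≈ 0.014
P(Regime R3 | fog) = 0.13905/0.1923375 ≈ 0.723
P(Regime R1 | fog) = 0.00725/0.1923375 ≈ 0.038
P(Regime R2 | fog) = 0.04339375/0.1923375 ≈ 0.226

Regime R6 0.014, Regime R3 0.723, Regime R1 0.038, Regime R2 0.226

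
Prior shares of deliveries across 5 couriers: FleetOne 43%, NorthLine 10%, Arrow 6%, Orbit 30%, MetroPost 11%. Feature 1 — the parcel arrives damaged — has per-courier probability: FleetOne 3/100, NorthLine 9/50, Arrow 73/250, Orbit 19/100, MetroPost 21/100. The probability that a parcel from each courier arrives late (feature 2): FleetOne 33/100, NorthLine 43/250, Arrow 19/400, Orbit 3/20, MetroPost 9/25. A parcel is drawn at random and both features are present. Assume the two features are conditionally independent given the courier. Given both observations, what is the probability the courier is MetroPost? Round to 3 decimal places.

0.332

Unnormalized posteriors (prior × likelihood):
  FleetOne: 0.43 × 0.03 × 0.33 = 0.004257
  NorthLine: 0.1 × 0.18 × 0.172 = 0.003096
  Arrow: 0.06 × 0.292 × 0.0475 = 0.0008322
  Orbit: 0.3 × 0.19 × 0.15 = 0.00855
  MetroPost: 0.11 × 0.21 × 0.36 = 0.008316
Sum = 0.0250512.
P(MetroPost | evidence) = 0.008316 / 0.0250512 ≈ 0.332.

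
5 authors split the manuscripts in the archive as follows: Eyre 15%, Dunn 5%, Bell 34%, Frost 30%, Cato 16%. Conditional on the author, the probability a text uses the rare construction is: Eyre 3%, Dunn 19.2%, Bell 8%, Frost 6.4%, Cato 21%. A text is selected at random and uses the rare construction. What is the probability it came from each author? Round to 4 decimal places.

Prior × likelihood for each hypothesis:
  Eyre: 0.15 × 0.03 = 0.0045
  Dunn: 0.05 × 0.192 = 0.0096
  Bell: 0.34 × 0.08 = 0.0272
  Frost: 0.3 × 0.064 = 0.0192
  Cato: 0.16 × 0.21 = 0.0336
Sum = 0.0941.
P(Eyre | rare-form) = 0.0045/0.0941 ≈ 0.0478
P(Dunn | rare-form) = 0.0096/0.0941 ≈ 0.1020
P(Bell | rare-form) = 0.0272/0.0941 ≈ 0.2891
P(Frost | rare-form) = 0.0192/0.0941 ≈ 0.2040
P(Cato | rare-form) = 0.0336/0.0941 ≈ 0.3571
(Check: 0.0478+0.1020+0.2891+0.2040+0.3571 = 1.0000.)

Eyre 0.0478, Dunn 0.1020, Bell 0.2891, Frost 0.2040, Cato 0.3571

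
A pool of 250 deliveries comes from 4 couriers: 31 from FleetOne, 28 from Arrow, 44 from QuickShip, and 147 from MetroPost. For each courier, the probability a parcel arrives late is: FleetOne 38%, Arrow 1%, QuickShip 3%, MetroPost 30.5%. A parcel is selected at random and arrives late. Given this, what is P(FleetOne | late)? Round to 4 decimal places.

Prior × likelihood for each hypothesis:
  FleetOne: 0.124 × 0.38 = 0.04712
  Arrow: 0.112 × 0.01 = 0.00112
  QuickShip: 0.176 × 0.03 = 0.00528
  MetroPost: 0.588 × 0.305 = 0.17934
Total = 0.23286.
P(FleetOne | evidence) = 0.04712 / 0.23286 ≈ 0.2024.

0.2024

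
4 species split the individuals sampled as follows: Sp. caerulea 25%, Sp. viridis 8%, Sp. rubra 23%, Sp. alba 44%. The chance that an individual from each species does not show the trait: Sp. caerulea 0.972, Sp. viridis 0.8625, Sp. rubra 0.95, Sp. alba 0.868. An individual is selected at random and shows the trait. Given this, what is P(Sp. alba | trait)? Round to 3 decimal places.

0.663

Taking complements, P(trait | each) = Sp. caerulea 0.028, Sp. viridis 0.1375, Sp. rubra 0.05, Sp. alba 0.132.
Prior × likelihood for each hypothesis:
  Sp. caerulea: 0.25 × 0.028 = 0.007
  Sp. viridis: 0.08 × 0.1375 = 0.011
  Sp. rubra: 0.23 × 0.05 = 0.0115
  Sp. alba: 0.44 × 0.132 = 0.05808
Total = 0.08758.
P(Sp. alba | evidence) = 0.05808 / 0.08758 ≈ 0.663.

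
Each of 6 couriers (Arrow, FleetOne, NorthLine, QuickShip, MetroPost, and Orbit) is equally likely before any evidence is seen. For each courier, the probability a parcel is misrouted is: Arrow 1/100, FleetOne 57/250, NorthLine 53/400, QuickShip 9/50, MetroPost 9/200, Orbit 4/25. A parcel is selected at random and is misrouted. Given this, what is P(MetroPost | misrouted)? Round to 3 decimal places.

Since the prior is uniform, the posterior is proportional to the likelihood:
  Arrow: 0.01
  FleetOne: 0.228
  NorthLine: 0.1325
  QuickShip: 0.18
  MetroPost: 0.045
  Orbit: 0.16
Total = 0.7555.
P(MetroPost | evidence) = 0.045 / 0.7555 ≈ 0.060.

0.060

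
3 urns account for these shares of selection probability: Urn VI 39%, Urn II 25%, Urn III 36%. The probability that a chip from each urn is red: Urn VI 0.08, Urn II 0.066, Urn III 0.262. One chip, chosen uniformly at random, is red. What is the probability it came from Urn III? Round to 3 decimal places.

Prior × likelihood for each hypothesis:
  Urn VI: 0.39 × 0.08 = 0.0312
  Urn II: 0.25 × 0.066 = 0.0165
  Urn III: 0.36 × 0.262 = 0.09432
Normalizing constant = 0.14202.
P(Urn III | evidence) = 0.09432 / 0.14202 ≈ 0.664.

0.664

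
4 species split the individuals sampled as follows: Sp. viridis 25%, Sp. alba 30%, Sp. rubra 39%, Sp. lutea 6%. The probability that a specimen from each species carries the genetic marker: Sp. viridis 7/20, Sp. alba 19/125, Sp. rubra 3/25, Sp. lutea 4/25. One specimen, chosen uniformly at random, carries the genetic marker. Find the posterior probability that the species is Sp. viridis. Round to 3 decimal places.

Unnormalized posteriors (prior × likelihood):
  Sp. viridis: 0.25 × 0.35 = 0.0875
  Sp. alba: 0.3 × 0.152 = 0.0456
  Sp. rubra: 0.39 × 0.12 = 0.0468
  Sp. lutea: 0.06 × 0.16 = 0.0096
Total = 0.1895.
P(Sp. viridis | evidence) = 0.0875 / 0.1895 ≈ 0.462.

0.462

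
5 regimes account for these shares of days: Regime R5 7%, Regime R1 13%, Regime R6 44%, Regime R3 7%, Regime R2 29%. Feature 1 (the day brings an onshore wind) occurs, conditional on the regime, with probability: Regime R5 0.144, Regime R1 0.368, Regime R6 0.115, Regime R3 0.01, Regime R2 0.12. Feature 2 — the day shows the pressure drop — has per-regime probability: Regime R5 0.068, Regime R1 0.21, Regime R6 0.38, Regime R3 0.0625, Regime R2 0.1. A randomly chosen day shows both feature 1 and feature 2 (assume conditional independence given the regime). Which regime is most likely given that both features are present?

Prior × likelihood for each hypothesis:
  Regime R5: 0.07 × 0.144 × 0.068 = 0.00068544
  Regime R1: 0.13 × 0.368 × 0.21 = 0.0100464
  Regime R6: 0.44 × 0.115 × 0.38 = 0.019228
  Regime R3: 0.07 × 0.01 × 0.0625 = 0.00004375
  Regime R2: 0.29 × 0.12 × 0.1 = 0.00348
Sum = 0.03348359.
Largest term belongs to Regime R6, so Regime R6 is most probable.

Regime R6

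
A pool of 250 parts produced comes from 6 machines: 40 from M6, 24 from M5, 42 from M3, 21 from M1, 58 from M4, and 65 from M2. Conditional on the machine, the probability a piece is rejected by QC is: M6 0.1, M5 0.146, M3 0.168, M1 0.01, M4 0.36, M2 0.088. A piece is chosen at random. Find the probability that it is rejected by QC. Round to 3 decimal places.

Compute prior × likelihood for every hypothesis:
  M6: 0.16 × 0.1 = 0.016
  M5: 0.096 × 0.146 = 0.014016
  M3: 0.168 × 0.168 = 0.028224
  M1: 0.084 × 0.01 = 0.00084
  M4: 0.232 × 0.36 = 0.08352
  M2: 0.26 × 0.088 = 0.02288
P(rejected) = 0.016 + 0.014016 + 0.028224 + 0.00084 + 0.08352 + 0.02288 = 0.16548 → 0.165.

0.165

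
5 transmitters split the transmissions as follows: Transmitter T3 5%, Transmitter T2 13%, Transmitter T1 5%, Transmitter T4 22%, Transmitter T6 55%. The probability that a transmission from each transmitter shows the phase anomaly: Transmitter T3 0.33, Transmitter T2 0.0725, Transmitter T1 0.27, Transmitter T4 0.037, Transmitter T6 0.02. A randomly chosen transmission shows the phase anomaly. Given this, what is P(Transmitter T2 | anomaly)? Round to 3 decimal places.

0.161

Compute prior × likelihood for every hypothesis:
  Transmitter T3: 0.05 × 0.33 = 0.0165
  Transmitter T2: 0.13 × 0.0725 = 0.009425
  Transmitter T1: 0.05 × 0.27 = 0.0135
  Transmitter T4: 0.22 × 0.037 = 0.00814
  Transmitter T6: 0.55 × 0.02 = 0.011
Total = 0.058565.
P(Transmitter T2 | evidence) = 0.009425 / 0.058565 ≈ 0.161.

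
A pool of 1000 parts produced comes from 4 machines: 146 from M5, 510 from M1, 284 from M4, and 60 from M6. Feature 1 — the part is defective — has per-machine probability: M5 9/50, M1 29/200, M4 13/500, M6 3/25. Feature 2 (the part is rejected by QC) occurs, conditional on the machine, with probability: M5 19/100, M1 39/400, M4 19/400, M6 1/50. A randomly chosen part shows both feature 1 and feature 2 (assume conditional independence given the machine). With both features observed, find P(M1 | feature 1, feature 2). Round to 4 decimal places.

By Bayes' rule, posterior ∝ prior × likelihood:
  M5: 0.146 × 0.18 × 0.19 = 0.0049932
  M1: 0.51 × 0.145 × 0.0975 = 0.007210125
  M4: 0.284 × 0.026 × 0.0475 = 0.00035074
  M6: 0.06 × 0.12 × 0.02 = 0.000144
Sum = 0.012698065.
P(M1 | evidence) = 0.007210125 / 0.012698065 ≈ 0.5678.

0.5678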